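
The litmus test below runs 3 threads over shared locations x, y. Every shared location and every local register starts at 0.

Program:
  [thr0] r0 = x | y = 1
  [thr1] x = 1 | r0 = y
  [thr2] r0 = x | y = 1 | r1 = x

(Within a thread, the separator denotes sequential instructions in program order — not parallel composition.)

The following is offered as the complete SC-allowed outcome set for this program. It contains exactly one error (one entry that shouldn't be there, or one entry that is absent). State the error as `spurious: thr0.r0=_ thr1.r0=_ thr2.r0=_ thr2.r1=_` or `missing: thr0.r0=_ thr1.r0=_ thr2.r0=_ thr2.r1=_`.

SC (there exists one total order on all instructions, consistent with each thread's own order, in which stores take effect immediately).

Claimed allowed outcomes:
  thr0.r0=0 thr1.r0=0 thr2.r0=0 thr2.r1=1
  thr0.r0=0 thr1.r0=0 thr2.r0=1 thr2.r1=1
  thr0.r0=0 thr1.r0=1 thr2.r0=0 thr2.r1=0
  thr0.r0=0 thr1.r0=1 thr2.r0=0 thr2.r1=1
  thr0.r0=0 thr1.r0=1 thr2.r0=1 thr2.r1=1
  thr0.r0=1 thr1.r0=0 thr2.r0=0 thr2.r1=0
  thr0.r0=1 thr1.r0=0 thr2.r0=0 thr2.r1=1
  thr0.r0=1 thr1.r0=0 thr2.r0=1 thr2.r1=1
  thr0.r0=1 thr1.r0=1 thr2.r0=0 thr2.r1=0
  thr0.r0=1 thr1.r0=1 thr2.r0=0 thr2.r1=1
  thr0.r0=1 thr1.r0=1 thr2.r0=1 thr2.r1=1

spurious: thr0.r0=1 thr1.r0=0 thr2.r0=0 thr2.r1=0

outcome vector order: (thr0.r0,thr1.r0,thr2.r0,thr2.r1)
under SC → <0 0 0 1> <0 0 1 1> <0 1 0 0> <0 1 0 1> <0 1 1 1> <1 0 0 1> <1 0 1 1> <1 1 0 0> <1 1 0 1> <1 1 1 1>
claimed∖SC = {<1 0 0 0>}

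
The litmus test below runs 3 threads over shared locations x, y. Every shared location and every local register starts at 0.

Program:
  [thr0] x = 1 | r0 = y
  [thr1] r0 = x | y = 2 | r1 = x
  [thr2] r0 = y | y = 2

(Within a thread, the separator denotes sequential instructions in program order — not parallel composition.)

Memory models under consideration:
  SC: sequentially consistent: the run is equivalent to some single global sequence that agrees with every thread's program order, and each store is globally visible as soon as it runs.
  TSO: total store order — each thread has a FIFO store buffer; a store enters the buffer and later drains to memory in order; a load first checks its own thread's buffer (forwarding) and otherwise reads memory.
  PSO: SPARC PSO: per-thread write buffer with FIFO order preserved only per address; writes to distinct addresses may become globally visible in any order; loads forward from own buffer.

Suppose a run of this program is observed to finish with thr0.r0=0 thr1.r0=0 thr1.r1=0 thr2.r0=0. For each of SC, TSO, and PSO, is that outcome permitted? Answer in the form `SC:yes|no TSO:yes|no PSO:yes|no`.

SC:no TSO:yes PSO:yes

outcome vector order: (thr0.r0,thr1.r0,thr1.r1,thr2.r0)
[SC] allowed = {0/0/1/0 0/0/1/2 0/1/1/0 0/1/1/2 2/0/0/0 2/0/0/2 2/0/1/0 2/0/1/2 2/1/1/0 2/1/1/2}
[TSO] allowed = {0/0/0/0 0/0/0/2 0/0/1/0 0/0/1/2 0/1/1/0 0/1/1/2 2/0/0/0 2/0/0/2 2/0/1/0 2/0/1/2 2/1/1/0 2/1/1/2}
[PSO] allowed = {0/0/0/0 0/0/0/2 0/0/1/0 0/0/1/2 0/1/1/0 0/1/1/2 2/0/0/0 2/0/0/2 2/0/1/0 2/0/1/2 2/1/1/0 2/1/1/2}
target 0/0/0/0 ∈ {TSO,PSO}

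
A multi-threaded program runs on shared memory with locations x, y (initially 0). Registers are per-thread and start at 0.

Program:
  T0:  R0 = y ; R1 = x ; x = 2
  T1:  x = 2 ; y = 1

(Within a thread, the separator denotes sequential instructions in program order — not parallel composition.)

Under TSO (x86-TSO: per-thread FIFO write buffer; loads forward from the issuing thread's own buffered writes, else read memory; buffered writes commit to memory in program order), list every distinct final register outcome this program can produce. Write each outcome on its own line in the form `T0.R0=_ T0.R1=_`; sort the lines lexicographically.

outcome vector order: (T0.R0,T0.R1)
|TSO outcomes| = 3

T0.R0=0 T0.R1=0
T0.R0=0 T0.R1=2
T0.R0=1 T0.R1=2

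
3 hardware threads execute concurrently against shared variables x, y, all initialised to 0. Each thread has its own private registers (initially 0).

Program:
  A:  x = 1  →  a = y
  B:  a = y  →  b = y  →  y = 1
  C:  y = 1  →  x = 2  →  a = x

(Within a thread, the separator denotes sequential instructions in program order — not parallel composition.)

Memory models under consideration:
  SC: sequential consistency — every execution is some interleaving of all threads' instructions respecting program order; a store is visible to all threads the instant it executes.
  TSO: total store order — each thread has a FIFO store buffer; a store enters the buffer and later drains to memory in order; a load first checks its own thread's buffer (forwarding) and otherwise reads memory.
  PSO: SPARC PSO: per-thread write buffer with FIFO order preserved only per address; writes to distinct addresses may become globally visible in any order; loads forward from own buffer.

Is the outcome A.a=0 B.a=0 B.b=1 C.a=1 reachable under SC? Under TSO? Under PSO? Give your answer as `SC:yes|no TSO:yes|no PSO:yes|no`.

SC:no TSO:yes PSO:yes

outcome vector order: (A.a,B.a,B.b,C.a)
[SC] allowed = {0002; 0012; 0112; 1001; 1002; 1011; 1012; 1111; 1112}
[TSO] allowed = {0001; 0002; 0011; 0012; 0111; 0112; 1001; 1002; 1011; 1012; 1111; 1112}
[PSO] allowed = {0001; 0002; 0011; 0012; 0111; 0112; 1001; 1002; 1011; 1012; 1111; 1112}
target 0011 ∈ {TSO,PSO}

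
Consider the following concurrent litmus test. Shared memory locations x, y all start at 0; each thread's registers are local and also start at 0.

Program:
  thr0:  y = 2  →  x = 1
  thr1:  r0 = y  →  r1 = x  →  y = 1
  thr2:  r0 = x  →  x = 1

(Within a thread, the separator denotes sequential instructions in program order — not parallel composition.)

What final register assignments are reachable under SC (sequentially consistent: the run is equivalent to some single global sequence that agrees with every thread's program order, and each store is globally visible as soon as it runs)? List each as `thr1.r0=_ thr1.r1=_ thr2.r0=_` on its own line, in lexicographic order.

thr1.r0=0 thr1.r1=0 thr2.r0=0
thr1.r0=0 thr1.r1=0 thr2.r0=1
thr1.r0=0 thr1.r1=1 thr2.r0=0
thr1.r0=0 thr1.r1=1 thr2.r0=1
thr1.r0=2 thr1.r1=0 thr2.r0=0
thr1.r0=2 thr1.r1=0 thr2.r0=1
thr1.r0=2 thr1.r1=1 thr2.r0=0
thr1.r0=2 thr1.r1=1 thr2.r0=1

outcome vector order: (thr1.r0,thr1.r1,thr2.r0)
|SC outcomes| = 8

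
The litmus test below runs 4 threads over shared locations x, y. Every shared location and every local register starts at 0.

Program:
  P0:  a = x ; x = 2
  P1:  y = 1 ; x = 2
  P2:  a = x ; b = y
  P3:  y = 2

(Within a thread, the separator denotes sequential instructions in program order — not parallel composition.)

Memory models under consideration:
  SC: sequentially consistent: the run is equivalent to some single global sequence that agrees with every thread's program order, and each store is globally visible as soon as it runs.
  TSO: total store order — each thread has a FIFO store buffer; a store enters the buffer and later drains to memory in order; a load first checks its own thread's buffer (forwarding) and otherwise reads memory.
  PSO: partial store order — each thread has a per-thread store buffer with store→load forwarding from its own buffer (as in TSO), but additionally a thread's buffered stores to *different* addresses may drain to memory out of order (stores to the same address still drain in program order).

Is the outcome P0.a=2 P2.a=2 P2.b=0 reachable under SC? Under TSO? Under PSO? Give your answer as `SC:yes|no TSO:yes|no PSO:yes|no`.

SC:no TSO:no PSO:yes

outcome vector order: (P0.a,P2.a,P2.b)
[SC] allowed = {0/0/0; 0/0/1; 0/0/2; 0/2/0; 0/2/1; 0/2/2; 2/0/0; 2/0/1; 2/0/2; 2/2/1; 2/2/2}
[TSO] allowed = {0/0/0; 0/0/1; 0/0/2; 0/2/0; 0/2/1; 0/2/2; 2/0/0; 2/0/1; 2/0/2; 2/2/1; 2/2/2}
[PSO] allowed = {0/0/0; 0/0/1; 0/0/2; 0/2/0; 0/2/1; 0/2/2; 2/0/0; 2/0/1; 2/0/2; 2/2/0; 2/2/1; 2/2/2}
target 2/2/0 ∈ {PSO}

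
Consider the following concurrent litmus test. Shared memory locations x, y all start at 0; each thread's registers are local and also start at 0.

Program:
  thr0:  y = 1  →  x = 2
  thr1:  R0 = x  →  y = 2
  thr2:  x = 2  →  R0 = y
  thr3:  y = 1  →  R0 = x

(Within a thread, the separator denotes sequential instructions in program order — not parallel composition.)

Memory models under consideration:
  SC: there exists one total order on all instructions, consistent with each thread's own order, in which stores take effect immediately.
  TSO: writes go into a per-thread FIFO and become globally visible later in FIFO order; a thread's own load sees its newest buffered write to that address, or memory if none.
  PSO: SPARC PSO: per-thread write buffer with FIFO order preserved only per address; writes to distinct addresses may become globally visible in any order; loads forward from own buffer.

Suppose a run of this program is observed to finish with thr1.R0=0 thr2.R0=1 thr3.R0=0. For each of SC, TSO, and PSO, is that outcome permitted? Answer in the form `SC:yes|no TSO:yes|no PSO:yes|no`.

SC:yes TSO:yes PSO:yes

outcome vector order: (thr1.R0,thr2.R0,thr3.R0)
SC: 10 outcomes — {0/0/2; 0/1/0; 0/1/2; 0/2/0; 0/2/2; 2/0/2; 2/1/0; 2/1/2; 2/2/0; 2/2/2}
TSO: 12 outcomes — {0/0/0; 0/0/2; 0/1/0; 0/1/2; 0/2/0; 0/2/2; 2/0/0; 2/0/2; 2/1/0; 2/1/2; 2/2/0; 2/2/2}
PSO: 12 outcomes — {0/0/0; 0/0/2; 0/1/0; 0/1/2; 0/2/0; 0/2/2; 2/0/0; 2/0/2; 2/1/0; 2/1/2; 2/2/0; 2/2/2}
target 0/1/0 ∈ {SC,TSO,PSO}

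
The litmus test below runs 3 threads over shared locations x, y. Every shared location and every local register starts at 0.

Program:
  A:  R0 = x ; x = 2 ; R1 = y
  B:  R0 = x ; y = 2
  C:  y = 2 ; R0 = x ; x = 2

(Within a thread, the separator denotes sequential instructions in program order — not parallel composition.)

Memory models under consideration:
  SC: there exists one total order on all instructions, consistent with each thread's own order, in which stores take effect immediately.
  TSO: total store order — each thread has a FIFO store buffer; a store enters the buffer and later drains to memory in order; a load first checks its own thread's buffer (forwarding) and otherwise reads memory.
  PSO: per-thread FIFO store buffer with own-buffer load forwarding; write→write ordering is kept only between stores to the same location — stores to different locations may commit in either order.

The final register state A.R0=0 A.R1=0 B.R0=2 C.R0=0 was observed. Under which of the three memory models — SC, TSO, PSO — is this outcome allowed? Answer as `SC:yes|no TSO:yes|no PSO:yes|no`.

outcome vector order: (A.R0,A.R1,B.R0,C.R0)
SC (8): 0/0/0/2; 0/0/2/2; 0/2/0/0; 0/2/0/2; 0/2/2/0; 0/2/2/2; 2/2/0/0; 2/2/2/0
TSO (10): 0/0/0/0; 0/0/0/2; 0/0/2/0; 0/0/2/2; 0/2/0/0; 0/2/0/2; 0/2/2/0; 0/2/2/2; 2/2/0/0; 2/2/2/0
PSO (12): 0/0/0/0; 0/0/0/2; 0/0/2/0; 0/0/2/2; 0/2/0/0; 0/2/0/2; 0/2/2/0; 0/2/2/2; 2/0/0/0; 2/0/2/0; 2/2/0/0; 2/2/2/0
target 0/0/2/0 ∈ {TSO,PSO}

SC:no TSO:yes PSO:yes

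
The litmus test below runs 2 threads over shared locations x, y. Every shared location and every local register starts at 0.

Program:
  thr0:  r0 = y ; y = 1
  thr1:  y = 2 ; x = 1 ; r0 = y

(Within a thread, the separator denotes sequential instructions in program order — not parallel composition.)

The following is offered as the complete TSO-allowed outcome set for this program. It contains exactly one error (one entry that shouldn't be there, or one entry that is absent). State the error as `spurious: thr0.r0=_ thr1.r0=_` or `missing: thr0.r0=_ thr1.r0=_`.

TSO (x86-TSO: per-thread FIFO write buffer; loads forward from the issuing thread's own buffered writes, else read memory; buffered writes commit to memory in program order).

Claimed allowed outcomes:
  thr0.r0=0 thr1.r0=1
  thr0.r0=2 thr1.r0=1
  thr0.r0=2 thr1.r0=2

missing: thr0.r0=0 thr1.r0=2

outcome vector order: (thr0.r0,thr1.r0)
under TSO → (0,1); (0,2); (2,1); (2,2)
TSO∖claimed = {(0,2)}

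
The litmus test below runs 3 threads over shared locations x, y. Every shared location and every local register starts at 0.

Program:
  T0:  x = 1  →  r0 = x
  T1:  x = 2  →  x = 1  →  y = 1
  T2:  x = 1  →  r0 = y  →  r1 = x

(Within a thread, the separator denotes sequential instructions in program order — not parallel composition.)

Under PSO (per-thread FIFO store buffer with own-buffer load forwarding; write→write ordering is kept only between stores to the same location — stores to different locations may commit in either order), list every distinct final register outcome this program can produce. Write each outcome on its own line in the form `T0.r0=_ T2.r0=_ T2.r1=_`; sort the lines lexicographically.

T0.r0=1 T2.r0=0 T2.r1=1
T0.r0=1 T2.r0=0 T2.r1=2
T0.r0=1 T2.r0=1 T2.r1=1
T0.r0=1 T2.r0=1 T2.r1=2
T0.r0=2 T2.r0=0 T2.r1=1
T0.r0=2 T2.r0=0 T2.r1=2
T0.r0=2 T2.r0=1 T2.r1=1
T0.r0=2 T2.r0=1 T2.r1=2

outcome vector order: (T0.r0,T2.r0,T2.r1)
|PSO outcomes| = 8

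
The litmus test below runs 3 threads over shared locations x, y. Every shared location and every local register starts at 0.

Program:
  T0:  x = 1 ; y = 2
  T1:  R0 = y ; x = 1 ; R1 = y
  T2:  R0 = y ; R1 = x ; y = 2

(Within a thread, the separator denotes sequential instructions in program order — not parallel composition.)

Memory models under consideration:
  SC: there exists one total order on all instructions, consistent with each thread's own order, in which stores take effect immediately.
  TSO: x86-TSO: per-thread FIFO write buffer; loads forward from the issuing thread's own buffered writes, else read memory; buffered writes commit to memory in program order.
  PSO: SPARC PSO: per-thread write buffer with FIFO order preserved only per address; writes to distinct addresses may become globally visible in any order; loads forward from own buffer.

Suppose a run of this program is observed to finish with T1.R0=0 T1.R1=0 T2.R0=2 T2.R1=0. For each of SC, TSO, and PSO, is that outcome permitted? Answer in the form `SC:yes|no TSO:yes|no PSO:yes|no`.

outcome vector order: (T1.R0,T1.R1,T2.R0,T2.R1)
SC: 9 outcomes — {0/0/0/0; 0/0/0/1; 0/0/2/1; 0/2/0/0; 0/2/0/1; 0/2/2/1; 2/2/0/0; 2/2/0/1; 2/2/2/1}
TSO: 9 outcomes — {0/0/0/0; 0/0/0/1; 0/0/2/1; 0/2/0/0; 0/2/0/1; 0/2/2/1; 2/2/0/0; 2/2/0/1; 2/2/2/1}
PSO: 12 outcomes — {0/0/0/0; 0/0/0/1; 0/0/2/0; 0/0/2/1; 0/2/0/0; 0/2/0/1; 0/2/2/0; 0/2/2/1; 2/2/0/0; 2/2/0/1; 2/2/2/0; 2/2/2/1}
target 0/0/2/0 ∈ {PSO}

SC:no TSO:no PSO:yes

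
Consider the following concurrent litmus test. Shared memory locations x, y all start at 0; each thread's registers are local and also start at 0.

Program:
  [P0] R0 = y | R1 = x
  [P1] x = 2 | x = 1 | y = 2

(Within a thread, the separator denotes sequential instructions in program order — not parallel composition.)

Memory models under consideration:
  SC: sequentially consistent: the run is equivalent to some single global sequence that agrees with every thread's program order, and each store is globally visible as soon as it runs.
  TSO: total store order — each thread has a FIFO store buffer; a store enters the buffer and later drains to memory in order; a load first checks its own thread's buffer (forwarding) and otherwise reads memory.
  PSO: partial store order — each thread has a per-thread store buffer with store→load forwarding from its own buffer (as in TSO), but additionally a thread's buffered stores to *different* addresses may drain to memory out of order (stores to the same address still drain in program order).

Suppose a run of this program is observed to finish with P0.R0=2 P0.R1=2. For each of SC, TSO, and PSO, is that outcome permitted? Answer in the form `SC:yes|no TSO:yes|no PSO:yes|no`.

SC:no TSO:no PSO:yes

outcome vector order: (P0.R0,P0.R1)
[SC] allowed = {0/0, 0/1, 0/2, 2/1}
[TSO] allowed = {0/0, 0/1, 0/2, 2/1}
[PSO] allowed = {0/0, 0/1, 0/2, 2/0, 2/1, 2/2}
target 2/2 ∈ {PSO}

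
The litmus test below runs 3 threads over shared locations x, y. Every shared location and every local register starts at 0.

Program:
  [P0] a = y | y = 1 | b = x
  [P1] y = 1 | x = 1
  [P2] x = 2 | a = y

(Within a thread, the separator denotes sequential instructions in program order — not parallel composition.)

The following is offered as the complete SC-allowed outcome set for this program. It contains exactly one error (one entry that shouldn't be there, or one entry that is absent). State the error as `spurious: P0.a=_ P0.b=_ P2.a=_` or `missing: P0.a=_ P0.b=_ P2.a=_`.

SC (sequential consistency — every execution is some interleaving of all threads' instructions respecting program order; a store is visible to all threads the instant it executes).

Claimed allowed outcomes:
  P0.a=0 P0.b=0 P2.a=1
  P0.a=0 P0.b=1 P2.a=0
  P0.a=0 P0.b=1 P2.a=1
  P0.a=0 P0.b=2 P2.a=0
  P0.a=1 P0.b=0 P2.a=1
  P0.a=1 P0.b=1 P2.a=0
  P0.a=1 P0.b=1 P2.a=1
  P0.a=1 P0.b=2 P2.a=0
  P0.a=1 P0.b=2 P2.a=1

missing: P0.a=0 P0.b=2 P2.a=1

outcome vector order: (P0.a,P0.b,P2.a)
under SC → 001 010 011 020 021 101 110 111 120 121
SC∖claimed = {021}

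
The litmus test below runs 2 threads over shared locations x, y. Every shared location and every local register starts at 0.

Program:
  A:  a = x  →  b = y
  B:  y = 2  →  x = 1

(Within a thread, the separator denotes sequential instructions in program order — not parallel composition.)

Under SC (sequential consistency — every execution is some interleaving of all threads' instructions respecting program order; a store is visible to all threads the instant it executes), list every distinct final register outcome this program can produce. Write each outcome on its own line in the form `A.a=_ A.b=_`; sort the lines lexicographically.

outcome vector order: (A.a,A.b)
|SC outcomes| = 3

A.a=0 A.b=0
A.a=0 A.b=2
A.a=1 A.b=2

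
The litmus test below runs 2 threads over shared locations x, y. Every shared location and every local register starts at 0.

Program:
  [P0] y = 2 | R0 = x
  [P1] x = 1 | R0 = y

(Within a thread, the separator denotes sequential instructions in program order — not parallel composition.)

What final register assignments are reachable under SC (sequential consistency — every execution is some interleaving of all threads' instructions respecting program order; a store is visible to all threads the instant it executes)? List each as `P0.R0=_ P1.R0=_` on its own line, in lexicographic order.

outcome vector order: (P0.R0,P1.R0)
|SC outcomes| = 3

P0.R0=0 P1.R0=2
P0.R0=1 P1.R0=0
P0.R0=1 P1.R0=2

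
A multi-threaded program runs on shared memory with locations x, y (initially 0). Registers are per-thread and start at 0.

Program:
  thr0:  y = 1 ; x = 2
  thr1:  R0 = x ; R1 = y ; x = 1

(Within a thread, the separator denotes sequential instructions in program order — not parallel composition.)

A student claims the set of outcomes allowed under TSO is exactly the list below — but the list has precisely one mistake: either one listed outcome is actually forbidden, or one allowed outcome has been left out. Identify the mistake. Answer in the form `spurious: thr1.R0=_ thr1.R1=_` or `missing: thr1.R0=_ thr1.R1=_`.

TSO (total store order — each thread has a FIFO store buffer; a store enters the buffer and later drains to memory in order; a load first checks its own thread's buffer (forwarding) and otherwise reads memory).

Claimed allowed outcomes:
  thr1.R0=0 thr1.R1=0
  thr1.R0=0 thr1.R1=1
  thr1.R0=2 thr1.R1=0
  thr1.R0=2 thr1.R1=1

spurious: thr1.R0=2 thr1.R1=0

outcome vector order: (thr1.R0,thr1.R1)
[TSO] allowed = {(0,0); (0,1); (2,1)}
claimed∖TSO = {(2,0)}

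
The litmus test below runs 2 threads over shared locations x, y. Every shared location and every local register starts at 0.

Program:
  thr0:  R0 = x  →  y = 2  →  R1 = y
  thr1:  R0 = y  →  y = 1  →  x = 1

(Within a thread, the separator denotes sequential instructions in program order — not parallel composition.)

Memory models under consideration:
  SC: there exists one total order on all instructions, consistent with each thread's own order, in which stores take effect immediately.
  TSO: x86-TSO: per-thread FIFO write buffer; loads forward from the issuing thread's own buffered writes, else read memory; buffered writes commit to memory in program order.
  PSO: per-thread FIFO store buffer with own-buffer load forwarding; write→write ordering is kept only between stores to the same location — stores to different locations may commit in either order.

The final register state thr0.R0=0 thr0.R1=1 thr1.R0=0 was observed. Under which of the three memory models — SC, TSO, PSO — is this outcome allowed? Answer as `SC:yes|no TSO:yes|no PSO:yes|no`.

SC:yes TSO:yes PSO:yes

outcome vector order: (thr0.R0,thr0.R1,thr1.R0)
SC: 5 outcomes — {010; 012; 020; 022; 120}
TSO: 5 outcomes — {010; 012; 020; 022; 120}
PSO: 6 outcomes — {010; 012; 020; 022; 110; 120}
target 010 ∈ {SC,TSO,PSO}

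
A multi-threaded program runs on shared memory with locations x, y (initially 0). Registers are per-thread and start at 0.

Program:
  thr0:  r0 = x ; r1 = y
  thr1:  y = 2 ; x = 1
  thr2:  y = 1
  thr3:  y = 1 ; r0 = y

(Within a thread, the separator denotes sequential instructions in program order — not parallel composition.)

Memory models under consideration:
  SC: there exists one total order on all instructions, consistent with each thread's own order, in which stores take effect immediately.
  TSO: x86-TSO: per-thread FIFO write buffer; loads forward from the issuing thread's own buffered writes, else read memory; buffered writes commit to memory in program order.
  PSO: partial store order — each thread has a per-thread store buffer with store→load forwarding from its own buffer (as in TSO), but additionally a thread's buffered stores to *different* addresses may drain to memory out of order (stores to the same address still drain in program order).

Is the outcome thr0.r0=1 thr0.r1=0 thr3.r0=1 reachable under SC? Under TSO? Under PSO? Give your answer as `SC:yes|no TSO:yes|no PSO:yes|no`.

outcome vector order: (thr0.r0,thr0.r1,thr3.r0)
[SC] allowed = {001 002 011 012 021 022 111 112 121 122}
[TSO] allowed = {001 002 011 012 021 022 111 112 121 122}
[PSO] allowed = {001 002 011 012 021 022 101 102 111 112 121 122}
target 101 ∈ {PSO}

SC:no TSO:no PSO:yes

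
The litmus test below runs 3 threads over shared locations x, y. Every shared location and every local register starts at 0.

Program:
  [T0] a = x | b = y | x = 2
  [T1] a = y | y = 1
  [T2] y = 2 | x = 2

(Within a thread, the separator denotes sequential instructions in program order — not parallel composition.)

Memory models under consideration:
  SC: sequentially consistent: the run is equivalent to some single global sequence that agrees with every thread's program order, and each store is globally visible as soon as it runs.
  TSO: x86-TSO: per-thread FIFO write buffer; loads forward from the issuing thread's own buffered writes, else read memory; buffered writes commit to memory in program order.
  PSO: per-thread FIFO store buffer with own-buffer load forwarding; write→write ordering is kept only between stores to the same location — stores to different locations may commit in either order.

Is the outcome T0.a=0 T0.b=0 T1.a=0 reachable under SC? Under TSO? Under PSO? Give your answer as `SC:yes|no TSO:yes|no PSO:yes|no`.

outcome vector order: (T0.a,T0.b,T1.a)
SC (10): 000; 002; 010; 012; 020; 022; 210; 212; 220; 222
TSO (10): 000; 002; 010; 012; 020; 022; 210; 212; 220; 222
PSO (12): 000; 002; 010; 012; 020; 022; 200; 202; 210; 212; 220; 222
target 000 ∈ {SC,TSO,PSO}

SC:yes TSO:yes PSO:yes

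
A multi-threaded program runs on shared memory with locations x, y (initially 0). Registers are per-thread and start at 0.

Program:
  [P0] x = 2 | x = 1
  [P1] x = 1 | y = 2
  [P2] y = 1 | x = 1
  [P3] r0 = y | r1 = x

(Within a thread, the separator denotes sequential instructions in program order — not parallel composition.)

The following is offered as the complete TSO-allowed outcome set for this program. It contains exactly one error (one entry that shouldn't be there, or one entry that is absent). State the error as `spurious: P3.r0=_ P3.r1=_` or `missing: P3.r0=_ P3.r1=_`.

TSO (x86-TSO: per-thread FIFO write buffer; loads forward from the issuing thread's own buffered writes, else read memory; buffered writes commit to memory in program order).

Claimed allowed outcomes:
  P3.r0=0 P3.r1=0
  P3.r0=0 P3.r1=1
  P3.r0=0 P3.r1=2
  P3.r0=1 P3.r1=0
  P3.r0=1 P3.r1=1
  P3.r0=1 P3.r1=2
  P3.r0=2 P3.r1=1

missing: P3.r0=2 P3.r1=2

outcome vector order: (P3.r0,P3.r1)
TSO: 8 outcomes — {<0 0>; <0 1>; <0 2>; <1 0>; <1 1>; <1 2>; <2 1>; <2 2>}
TSO∖claimed = {<2 2>}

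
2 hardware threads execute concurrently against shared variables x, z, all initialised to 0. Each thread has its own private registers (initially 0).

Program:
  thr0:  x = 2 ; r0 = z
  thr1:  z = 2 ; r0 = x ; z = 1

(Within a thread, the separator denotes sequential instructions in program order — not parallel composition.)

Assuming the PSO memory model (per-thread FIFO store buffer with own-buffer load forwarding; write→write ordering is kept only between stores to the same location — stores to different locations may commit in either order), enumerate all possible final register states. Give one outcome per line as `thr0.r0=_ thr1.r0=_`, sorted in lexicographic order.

thr0.r0=0 thr1.r0=0
thr0.r0=0 thr1.r0=2
thr0.r0=1 thr1.r0=0
thr0.r0=1 thr1.r0=2
thr0.r0=2 thr1.r0=0
thr0.r0=2 thr1.r0=2

outcome vector order: (thr0.r0,thr1.r0)
|PSO outcomes| = 6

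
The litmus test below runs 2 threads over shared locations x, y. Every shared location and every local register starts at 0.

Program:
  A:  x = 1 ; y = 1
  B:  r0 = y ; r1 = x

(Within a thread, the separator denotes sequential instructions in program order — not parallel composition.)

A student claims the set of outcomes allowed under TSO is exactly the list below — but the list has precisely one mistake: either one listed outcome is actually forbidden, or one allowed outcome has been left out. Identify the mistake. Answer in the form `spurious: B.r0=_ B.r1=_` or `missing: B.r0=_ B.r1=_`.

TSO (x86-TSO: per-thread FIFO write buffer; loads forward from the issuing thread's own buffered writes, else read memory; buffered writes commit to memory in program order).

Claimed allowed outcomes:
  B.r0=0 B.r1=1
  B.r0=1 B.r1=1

outcome vector order: (B.r0,B.r1)
under TSO → (0,0) (0,1) (1,1)
TSO∖claimed = {(0,0)}

missing: B.r0=0 B.r1=0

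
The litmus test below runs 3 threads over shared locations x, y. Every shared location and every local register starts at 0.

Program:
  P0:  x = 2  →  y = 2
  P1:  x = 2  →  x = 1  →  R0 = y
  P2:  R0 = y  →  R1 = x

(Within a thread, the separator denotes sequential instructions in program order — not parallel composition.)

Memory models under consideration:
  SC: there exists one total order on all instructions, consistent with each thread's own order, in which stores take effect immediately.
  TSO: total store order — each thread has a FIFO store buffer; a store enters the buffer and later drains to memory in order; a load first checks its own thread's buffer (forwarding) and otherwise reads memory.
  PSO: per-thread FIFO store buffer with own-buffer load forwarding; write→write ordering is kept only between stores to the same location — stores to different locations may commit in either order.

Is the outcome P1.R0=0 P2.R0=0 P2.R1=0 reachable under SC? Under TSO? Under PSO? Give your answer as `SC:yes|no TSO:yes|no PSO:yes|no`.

SC:yes TSO:yes PSO:yes

outcome vector order: (P1.R0,P2.R0,P2.R1)
SC (10): (0,0,0), (0,0,1), (0,0,2), (0,2,1), (0,2,2), (2,0,0), (2,0,1), (2,0,2), (2,2,1), (2,2,2)
TSO (10): (0,0,0), (0,0,1), (0,0,2), (0,2,1), (0,2,2), (2,0,0), (2,0,1), (2,0,2), (2,2,1), (2,2,2)
PSO (12): (0,0,0), (0,0,1), (0,0,2), (0,2,0), (0,2,1), (0,2,2), (2,0,0), (2,0,1), (2,0,2), (2,2,0), (2,2,1), (2,2,2)
target (0,0,0) ∈ {SC,TSO,PSO}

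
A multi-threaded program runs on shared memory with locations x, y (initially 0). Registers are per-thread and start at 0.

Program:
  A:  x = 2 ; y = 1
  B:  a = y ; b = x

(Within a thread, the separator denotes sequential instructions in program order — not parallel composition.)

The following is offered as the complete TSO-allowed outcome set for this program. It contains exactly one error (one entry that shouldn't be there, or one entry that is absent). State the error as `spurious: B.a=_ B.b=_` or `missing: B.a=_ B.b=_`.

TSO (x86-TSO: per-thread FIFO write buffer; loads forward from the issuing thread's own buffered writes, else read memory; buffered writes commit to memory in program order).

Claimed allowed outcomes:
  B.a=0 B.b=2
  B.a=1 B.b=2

missing: B.a=0 B.b=0

outcome vector order: (B.a,B.b)
under TSO → 0/0, 0/2, 1/2
TSO∖claimed = {0/0}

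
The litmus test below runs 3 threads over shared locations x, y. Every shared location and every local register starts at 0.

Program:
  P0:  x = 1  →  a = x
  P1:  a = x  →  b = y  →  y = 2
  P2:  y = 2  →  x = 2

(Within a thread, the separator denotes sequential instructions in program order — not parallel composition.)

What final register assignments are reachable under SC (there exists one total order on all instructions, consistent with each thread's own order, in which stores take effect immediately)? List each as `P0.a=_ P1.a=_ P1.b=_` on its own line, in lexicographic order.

outcome vector order: (P0.a,P1.a,P1.b)
|SC outcomes| = 10

P0.a=1 P1.a=0 P1.b=0
P0.a=1 P1.a=0 P1.b=2
P0.a=1 P1.a=1 P1.b=0
P0.a=1 P1.a=1 P1.b=2
P0.a=1 P1.a=2 P1.b=2
P0.a=2 P1.a=0 P1.b=0
P0.a=2 P1.a=0 P1.b=2
P0.a=2 P1.a=1 P1.b=0
P0.a=2 P1.a=1 P1.b=2
P0.a=2 P1.a=2 P1.b=2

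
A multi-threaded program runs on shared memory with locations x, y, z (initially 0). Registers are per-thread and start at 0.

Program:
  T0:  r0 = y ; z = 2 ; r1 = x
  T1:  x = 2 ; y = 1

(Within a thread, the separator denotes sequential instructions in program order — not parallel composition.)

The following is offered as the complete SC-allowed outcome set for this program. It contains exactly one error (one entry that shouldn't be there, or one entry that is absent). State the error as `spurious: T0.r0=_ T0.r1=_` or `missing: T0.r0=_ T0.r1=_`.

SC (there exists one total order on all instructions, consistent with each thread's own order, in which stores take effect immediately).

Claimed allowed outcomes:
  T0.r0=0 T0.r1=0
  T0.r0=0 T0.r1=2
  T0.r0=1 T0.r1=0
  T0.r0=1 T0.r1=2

spurious: T0.r0=1 T0.r1=0

outcome vector order: (T0.r0,T0.r1)
under SC → <0 0> <0 2> <1 2>
claimed∖SC = {<1 0>}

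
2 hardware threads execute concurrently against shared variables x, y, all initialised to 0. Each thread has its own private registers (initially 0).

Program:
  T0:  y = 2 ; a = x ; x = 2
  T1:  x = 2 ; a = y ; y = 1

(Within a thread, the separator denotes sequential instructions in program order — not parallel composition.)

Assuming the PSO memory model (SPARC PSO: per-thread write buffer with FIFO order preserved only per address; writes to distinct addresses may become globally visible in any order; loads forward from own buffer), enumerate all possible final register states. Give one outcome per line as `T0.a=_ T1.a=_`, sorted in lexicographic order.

outcome vector order: (T0.a,T1.a)
|PSO outcomes| = 4

T0.a=0 T1.a=0
T0.a=0 T1.a=2
T0.a=2 T1.a=0
T0.a=2 T1.a=2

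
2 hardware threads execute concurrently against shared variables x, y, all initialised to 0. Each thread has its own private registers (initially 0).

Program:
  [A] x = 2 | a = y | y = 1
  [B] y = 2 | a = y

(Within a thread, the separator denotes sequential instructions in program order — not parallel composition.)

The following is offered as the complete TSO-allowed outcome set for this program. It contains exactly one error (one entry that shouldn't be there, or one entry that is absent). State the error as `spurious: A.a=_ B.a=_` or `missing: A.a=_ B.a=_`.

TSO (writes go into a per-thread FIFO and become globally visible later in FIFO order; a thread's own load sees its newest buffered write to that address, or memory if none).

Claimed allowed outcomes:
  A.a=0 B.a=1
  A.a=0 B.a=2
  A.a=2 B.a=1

missing: A.a=2 B.a=2

outcome vector order: (A.a,B.a)
TSO (4): <0 1> <0 2> <2 1> <2 2>
TSO∖claimed = {<2 2>}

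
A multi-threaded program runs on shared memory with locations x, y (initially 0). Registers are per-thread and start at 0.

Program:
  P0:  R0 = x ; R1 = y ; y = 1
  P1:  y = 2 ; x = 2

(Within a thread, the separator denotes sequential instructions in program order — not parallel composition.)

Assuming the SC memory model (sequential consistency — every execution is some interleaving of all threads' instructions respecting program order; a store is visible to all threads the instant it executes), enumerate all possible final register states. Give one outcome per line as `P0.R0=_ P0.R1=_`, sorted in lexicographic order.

outcome vector order: (P0.R0,P0.R1)
|SC outcomes| = 3

P0.R0=0 P0.R1=0
P0.R0=0 P0.R1=2
P0.R0=2 P0.R1=2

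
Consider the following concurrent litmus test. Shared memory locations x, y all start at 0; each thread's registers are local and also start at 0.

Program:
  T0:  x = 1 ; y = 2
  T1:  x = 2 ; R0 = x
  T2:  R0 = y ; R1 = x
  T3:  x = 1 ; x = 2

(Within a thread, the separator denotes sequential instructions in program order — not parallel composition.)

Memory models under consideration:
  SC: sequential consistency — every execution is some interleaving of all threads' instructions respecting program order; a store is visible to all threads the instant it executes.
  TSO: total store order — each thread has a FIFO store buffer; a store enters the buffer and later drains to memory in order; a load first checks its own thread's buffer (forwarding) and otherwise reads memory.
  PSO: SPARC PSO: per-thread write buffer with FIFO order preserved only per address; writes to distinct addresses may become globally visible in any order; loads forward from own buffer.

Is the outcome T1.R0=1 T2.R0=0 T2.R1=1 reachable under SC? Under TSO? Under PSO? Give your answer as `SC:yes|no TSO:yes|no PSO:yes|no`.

SC:yes TSO:yes PSO:yes

outcome vector order: (T1.R0,T2.R0,T2.R1)
SC (10): 100, 101, 102, 121, 122, 200, 201, 202, 221, 222
TSO (10): 100, 101, 102, 121, 122, 200, 201, 202, 221, 222
PSO (12): 100, 101, 102, 120, 121, 122, 200, 201, 202, 220, 221, 222
target 101 ∈ {SC,TSO,PSO}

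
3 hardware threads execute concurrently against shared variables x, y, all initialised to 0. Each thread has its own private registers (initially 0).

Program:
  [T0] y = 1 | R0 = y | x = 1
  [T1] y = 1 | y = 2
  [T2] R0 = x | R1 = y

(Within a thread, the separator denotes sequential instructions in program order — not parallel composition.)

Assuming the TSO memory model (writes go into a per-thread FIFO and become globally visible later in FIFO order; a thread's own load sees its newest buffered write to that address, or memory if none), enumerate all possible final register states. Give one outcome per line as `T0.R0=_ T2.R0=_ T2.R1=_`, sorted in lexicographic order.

outcome vector order: (T0.R0,T2.R0,T2.R1)
|TSO outcomes| = 9

T0.R0=1 T2.R0=0 T2.R1=0
T0.R0=1 T2.R0=0 T2.R1=1
T0.R0=1 T2.R0=0 T2.R1=2
T0.R0=1 T2.R0=1 T2.R1=1
T0.R0=1 T2.R0=1 T2.R1=2
T0.R0=2 T2.R0=0 T2.R1=0
T0.R0=2 T2.R0=0 T2.R1=1
T0.R0=2 T2.R0=0 T2.R1=2
T0.R0=2 T2.R0=1 T2.R1=2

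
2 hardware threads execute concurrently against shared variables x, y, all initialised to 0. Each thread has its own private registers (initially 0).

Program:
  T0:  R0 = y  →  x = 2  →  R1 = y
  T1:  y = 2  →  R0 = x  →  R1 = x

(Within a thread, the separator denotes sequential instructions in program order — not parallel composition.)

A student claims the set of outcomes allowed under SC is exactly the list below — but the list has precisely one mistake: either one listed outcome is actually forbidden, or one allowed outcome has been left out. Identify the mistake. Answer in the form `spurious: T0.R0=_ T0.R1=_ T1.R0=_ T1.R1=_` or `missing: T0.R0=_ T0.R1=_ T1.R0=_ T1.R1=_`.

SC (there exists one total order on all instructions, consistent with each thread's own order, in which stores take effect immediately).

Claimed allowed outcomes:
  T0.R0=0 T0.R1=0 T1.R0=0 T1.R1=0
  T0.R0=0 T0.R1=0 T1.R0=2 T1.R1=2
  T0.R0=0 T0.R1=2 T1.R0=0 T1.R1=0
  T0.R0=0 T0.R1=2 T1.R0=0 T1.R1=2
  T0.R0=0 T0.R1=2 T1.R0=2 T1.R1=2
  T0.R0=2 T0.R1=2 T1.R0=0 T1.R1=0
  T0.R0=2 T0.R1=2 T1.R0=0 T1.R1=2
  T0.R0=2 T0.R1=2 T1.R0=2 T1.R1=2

outcome vector order: (T0.R0,T0.R1,T1.R0,T1.R1)
SC (7): 0022, 0200, 0202, 0222, 2200, 2202, 2222
claimed∖SC = {0000}

spurious: T0.R0=0 T0.R1=0 T1.R0=0 T1.R1=0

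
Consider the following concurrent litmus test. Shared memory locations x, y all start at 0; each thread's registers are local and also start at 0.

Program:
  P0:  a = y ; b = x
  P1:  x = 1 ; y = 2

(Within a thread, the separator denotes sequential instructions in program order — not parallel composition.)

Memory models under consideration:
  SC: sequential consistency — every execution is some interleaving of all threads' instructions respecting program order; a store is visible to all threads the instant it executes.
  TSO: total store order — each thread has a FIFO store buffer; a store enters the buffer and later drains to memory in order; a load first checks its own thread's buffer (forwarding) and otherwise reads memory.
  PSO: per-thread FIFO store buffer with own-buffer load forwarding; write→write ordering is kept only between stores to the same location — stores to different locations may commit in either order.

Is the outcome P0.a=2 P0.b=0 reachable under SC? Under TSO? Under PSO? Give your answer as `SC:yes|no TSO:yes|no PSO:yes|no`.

SC:no TSO:no PSO:yes

outcome vector order: (P0.a,P0.b)
SC (3): (0,0), (0,1), (2,1)
TSO (3): (0,0), (0,1), (2,1)
PSO (4): (0,0), (0,1), (2,0), (2,1)
target (2,0) ∈ {PSO}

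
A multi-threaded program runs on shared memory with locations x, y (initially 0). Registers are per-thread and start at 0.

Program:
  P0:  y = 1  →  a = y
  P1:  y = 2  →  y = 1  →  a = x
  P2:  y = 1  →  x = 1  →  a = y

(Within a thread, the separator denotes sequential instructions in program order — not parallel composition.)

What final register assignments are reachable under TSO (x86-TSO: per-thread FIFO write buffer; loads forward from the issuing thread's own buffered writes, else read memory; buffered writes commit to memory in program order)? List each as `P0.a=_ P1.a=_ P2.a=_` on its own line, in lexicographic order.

outcome vector order: (P0.a,P1.a,P2.a)
|TSO outcomes| = 8

P0.a=1 P1.a=0 P2.a=1
P0.a=1 P1.a=0 P2.a=2
P0.a=1 P1.a=1 P2.a=1
P0.a=1 P1.a=1 P2.a=2
P0.a=2 P1.a=0 P2.a=1
P0.a=2 P1.a=0 P2.a=2
P0.a=2 P1.a=1 P2.a=1
P0.a=2 P1.a=1 P2.a=2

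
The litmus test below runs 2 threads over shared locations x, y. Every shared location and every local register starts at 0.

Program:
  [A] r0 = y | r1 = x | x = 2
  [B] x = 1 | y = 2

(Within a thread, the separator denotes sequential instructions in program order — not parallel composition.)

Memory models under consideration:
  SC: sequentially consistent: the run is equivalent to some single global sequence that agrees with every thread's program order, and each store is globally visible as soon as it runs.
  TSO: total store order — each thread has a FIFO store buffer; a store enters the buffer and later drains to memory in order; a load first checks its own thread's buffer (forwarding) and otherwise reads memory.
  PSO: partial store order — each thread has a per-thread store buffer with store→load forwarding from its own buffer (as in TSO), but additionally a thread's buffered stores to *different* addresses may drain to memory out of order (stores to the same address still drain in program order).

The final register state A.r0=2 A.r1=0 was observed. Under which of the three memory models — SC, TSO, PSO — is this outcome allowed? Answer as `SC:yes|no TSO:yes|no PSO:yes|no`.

outcome vector order: (A.r0,A.r1)
[SC] allowed = {<0 0> <0 1> <2 1>}
[TSO] allowed = {<0 0> <0 1> <2 1>}
[PSO] allowed = {<0 0> <0 1> <2 0> <2 1>}
target <2 0> ∈ {PSO}

SC:no TSO:no PSO:yes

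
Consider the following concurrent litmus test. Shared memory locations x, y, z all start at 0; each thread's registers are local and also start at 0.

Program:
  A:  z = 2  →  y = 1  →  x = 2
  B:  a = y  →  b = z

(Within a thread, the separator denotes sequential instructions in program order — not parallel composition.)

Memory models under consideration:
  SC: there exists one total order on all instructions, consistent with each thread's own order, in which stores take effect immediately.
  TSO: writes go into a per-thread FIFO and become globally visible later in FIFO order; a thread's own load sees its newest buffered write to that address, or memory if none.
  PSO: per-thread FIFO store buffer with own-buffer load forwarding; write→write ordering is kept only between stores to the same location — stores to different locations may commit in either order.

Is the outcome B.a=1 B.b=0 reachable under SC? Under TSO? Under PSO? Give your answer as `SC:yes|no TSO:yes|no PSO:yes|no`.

SC:no TSO:no PSO:yes

outcome vector order: (B.a,B.b)
SC (3): 0/0, 0/2, 1/2
TSO (3): 0/0, 0/2, 1/2
PSO (4): 0/0, 0/2, 1/0, 1/2
target 1/0 ∈ {PSO}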